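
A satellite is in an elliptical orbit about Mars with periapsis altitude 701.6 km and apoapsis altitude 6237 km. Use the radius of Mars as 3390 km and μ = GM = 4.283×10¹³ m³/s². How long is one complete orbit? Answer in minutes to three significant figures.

r_p = 3390 + 701.6 = 4091.6 km = 4.0916×10⁶ m.
r_a = 3390 + 6237 = 9627.0 km = 9.6270×10⁶ m.
Semi-major axis a = (r_p + r_a)/2 = (4091.6 + 9627.0)/2 = 6859.3 km = 6.859×10⁶ m.
By Kepler's third law T = 2π√(a³/μ) = 2π × 2.745×10³ = 1.725×10⁴ s.
= 287.5 minutes.

T ≈ 287 minutes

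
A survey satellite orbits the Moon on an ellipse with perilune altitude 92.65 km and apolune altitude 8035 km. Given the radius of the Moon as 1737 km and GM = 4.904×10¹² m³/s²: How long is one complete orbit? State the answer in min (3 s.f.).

r_p = 1737 + 92.65 = 1829.7 km = 1.8296×10⁶ m.
r_a = 1737 + 8035 = 9772.0 km = 9.7720×10⁶ m.
Semi-major axis a = (r_p + r_a)/2 = (1829.7 + 9772.0)/2 = 5800.8 km = 5.801×10⁶ m.
By Kepler's third law T = 2π√(a³/μ) = 2π × 6.309×10³ = 3.964×10⁴ s.
= 660.7 min.

T ≈ 661 min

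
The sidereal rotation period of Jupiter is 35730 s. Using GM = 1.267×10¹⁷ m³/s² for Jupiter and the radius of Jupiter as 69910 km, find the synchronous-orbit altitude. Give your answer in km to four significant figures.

A synchronous orbit has period T, so by Kepler's third law a = (μT²/4π²)^(1/3).
μT²/4π² = 1.267×10¹⁷ × (3.573×10⁴)² / 39.48 = 4.097×10²⁴ m³.
a = 1.600×10⁸ m = 1.6002×10⁵ km.
Altitude h = a − R = 1.6002×10⁵ − 69910 = 90105 km.

h_sync ≈ 90110 km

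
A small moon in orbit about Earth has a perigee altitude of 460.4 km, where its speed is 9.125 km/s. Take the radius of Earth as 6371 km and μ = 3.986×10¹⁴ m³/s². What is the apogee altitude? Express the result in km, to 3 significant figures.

r_p = 6371 + 460.4 = 6831.4 km = 6.831×10⁶ m.
Specific energy ε = v²/2 − μ/r = -1.672×10⁷ J/kg, so a = −μ/(2ε) = 1.192×10⁷ m.
The apsides satisfy r_p + r_a = 2a, so the apogee radius is 2a − r_p = 1.701×10⁷ m = 17015 km.
Apogee altitude = 17015 − 6371 = 10644 km.

apogee altitude ≈ 10600 km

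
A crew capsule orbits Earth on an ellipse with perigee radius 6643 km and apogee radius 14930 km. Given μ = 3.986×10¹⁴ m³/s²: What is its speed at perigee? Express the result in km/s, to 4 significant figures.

v ≈ 9.113 km/s

Semi-major axis a = (r_p + r_a)/2 = 10786 km = 1.079×10⁷ m.
Vis-viva: v² = μ(2/r − 1/a) = 3.986×10¹⁴ × (3.011×10⁻⁷ − 9.271×10⁻⁸) = 8.305×10⁷ m²/s².
v = 9113 m/s = 9.113 km/s.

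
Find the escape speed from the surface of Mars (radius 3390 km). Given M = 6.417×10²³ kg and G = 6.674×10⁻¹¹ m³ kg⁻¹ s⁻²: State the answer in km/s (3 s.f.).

v_esc ≈ 5.03 km/s

μ = GM = 6.674×10⁻¹¹ × 6.417×10²³ = 4.283×10¹³ m³/s².
r = R = 3.390×10⁶ m.
Escape speed v_esc = √(2μ/r) = √(2 × 4.283×10¹³ / 3.390×10⁶) = √(2.527×10⁷) = 5027 m/s.
= 5.027 km/s.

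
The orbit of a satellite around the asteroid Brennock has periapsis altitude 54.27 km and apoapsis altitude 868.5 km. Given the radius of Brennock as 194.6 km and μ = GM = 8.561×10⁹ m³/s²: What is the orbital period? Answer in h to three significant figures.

T ≈ 10.0 h

r_p = 194.6 + 54.27 = 248.87 km = 2.4887×10⁵ m.
r_a = 194.6 + 868.5 = 1063.1 km = 1.0631×10⁶ m.
Semi-major axis a = (r_p + r_a)/2 = (248.87 + 1063.1)/2 = 655.98 km = 6.560×10⁵ m.
By Kepler's third law T = 2π√(a³/μ) = 2π × 5.742×10³ = 3.608×10⁴ s.
= 10.02 h.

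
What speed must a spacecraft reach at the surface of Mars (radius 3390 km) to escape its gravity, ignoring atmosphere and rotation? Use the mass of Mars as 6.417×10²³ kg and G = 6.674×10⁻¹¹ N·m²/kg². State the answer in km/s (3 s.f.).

μ = GM = 6.674×10⁻¹¹ × 6.417×10²³ = 4.283×10¹³ m³/s².
r = R = 3.390×10⁶ m.
Escape speed v_esc = √(2μ/r) = √(2 × 4.283×10¹³ / 3.390×10⁶) = √(2.527×10⁷) = 5027 m/s.
= 5.027 km/s.

v_esc ≈ 5.03 km/s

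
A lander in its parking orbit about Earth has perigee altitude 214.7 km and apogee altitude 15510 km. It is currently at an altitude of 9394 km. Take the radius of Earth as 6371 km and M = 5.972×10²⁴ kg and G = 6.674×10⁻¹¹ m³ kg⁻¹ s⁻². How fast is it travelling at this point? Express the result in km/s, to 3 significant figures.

v ≈ 4.75 km/s

μ = GM = 6.674×10⁻¹¹ × 5.972×10²⁴ = 3.986×10¹⁴ m³/s².
r_p = 6371 + 214.7 = 6585.7 km = 6.5857×10⁶ m.
r_a = 6371 + 15510 = 21881 km = 2.1881×10⁷ m.
r = 6371 + 9394 = 15765 km = 1.576×10⁷ m.
Semi-major axis a = (r_p + r_a)/2 = 14233 km = 1.423×10⁷ m.
Vis-viva: v² = μ(2/r − 1/a) = 3.986×10¹⁴ × (1.269×10⁻⁷ − 7.026×10⁻⁸) = 2.256×10⁷ m²/s².
v = 4750 m/s = 4.750 km/s.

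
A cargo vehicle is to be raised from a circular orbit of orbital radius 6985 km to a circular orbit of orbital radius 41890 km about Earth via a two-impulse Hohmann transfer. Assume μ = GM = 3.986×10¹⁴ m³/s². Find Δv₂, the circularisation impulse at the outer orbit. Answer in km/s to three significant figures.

r₁ = 6985 km = 6.985×10⁶ m.
r₂ = 41890 km = 4.189×10⁷ m.
Transfer ellipse a_t = (r₁ + r₂)/2 = 2.444×10⁷ m.
At r₁: circular v_c1 = √(μ/r₁) = 7554 m/s; transfer-perigee v_p = √[μ(2/r₁ − 1/a_t)] = 9890 m/s.
At r₂: circular v_c2 = √(μ/r₂) = 3085 m/s; transfer-apogee v_a = √[μ(2/r₂ − 1/a_t)] = 1649 m/s.
Δv₂ = v_c2 − v_a = 1436 m/s.
= 1.436 km/s.

Δv ≈ 1.44 km/s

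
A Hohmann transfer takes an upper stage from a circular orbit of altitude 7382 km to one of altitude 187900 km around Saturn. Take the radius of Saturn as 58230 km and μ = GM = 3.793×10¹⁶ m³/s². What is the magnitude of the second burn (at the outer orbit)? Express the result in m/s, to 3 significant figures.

r₁ = 58230 + 7382 = 65612 km = 6.5612×10⁷ m.
r₂ = 58230 + 187900 = 246130 km = 2.4613×10⁸ m.
Transfer ellipse a_t = (r₁ + r₂)/2 = 1.559×10⁸ m.
At r₁: circular v_c1 = √(μ/r₁) = 24040 m/s; transfer-perikrone v_p = √[μ(2/r₁ − 1/a_t)] = 30210 m/s.
At r₂: circular v_c2 = √(μ/r₂) = 12410 m/s; transfer-apokrone v_a = √[μ(2/r₂ − 1/a_t)] = 8054 m/s.
Δv₂ = v_c2 − v_a = 4360 m/s.

Δv ≈ 4360 m/s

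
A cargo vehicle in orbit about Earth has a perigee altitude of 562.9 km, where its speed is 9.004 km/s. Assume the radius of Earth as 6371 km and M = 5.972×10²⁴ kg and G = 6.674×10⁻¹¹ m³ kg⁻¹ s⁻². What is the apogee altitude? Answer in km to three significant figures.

apogee altitude ≈ 10200 km

μ = GM = 6.674×10⁻¹¹ × 5.972×10²⁴ = 3.986×10¹⁴ m³/s².
r_p = 6371 + 562.9 = 6933.9 km = 6.934×10⁶ m.
Specific energy ε = v²/2 − μ/r = -1.695×10⁷ J/kg, so a = −μ/(2ε) = 1.176×10⁷ m.
The apsides satisfy r_p + r_a = 2a, so the apogee radius is 2a − r_p = 1.659×10⁷ m = 16587 km.
Apogee altitude = 16587 − 6371 = 10216 km.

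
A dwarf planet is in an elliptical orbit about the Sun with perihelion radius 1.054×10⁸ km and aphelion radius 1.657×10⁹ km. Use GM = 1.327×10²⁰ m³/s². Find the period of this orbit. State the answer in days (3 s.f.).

T ≈ 5220 days

Semi-major axis a = (r_p + r_a)/2 = (1.0540×10⁸ + 1.6570×10⁹)/2 = 8.8120×10⁸ km = 8.812×10¹¹ m.
By Kepler's third law T = 2π√(a³/μ) = 2π × 7.181×10⁷ = 4.512×10⁸ s.
= 5222 days.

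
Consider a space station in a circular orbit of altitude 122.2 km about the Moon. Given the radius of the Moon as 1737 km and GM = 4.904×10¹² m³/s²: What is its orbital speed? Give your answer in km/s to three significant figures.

r = 1737 + 122.2 = 1859.2 km = 1.8592×10⁶ m.
For a circular orbit v = √(μ/r) = √(4.904×10¹² / 1.859×10⁶) = √(2.638×10⁶) = 1624 m/s.
That is 1.624 km/s.

v ≈ 1.62 km/s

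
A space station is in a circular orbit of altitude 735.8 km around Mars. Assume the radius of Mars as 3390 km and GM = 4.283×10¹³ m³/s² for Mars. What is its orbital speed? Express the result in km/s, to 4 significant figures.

r = 3390 + 735.8 = 4125.8 km = 4.1258×10⁶ m.
For a circular orbit v = √(μ/r) = √(4.283×10¹³ / 4.126×10⁶) = √(1.038×10⁷) = 3222 m/s.
That is 3.222 km/s.

v ≈ 3.222 km/s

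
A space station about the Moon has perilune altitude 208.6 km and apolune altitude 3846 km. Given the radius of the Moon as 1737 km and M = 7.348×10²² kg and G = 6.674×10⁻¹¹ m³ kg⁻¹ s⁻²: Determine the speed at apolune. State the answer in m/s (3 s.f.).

μ = GM = 6.674×10⁻¹¹ × 7.348×10²² = 4.904×10¹² m³/s².
r_p = 1737 + 208.6 = 1945.6 km = 1.9456×10⁶ m.
r_a = 1737 + 3846 = 5583.0 km = 5.5830×10⁶ m.
Semi-major axis a = (r_p + r_a)/2 = 3764.3 km = 3.764×10⁶ m.
Vis-viva: v² = μ(2/r − 1/a) = 4.904×10¹² × (3.582×10⁻⁷ − 2.657×10⁻⁷) = 4.540×10⁵ m²/s².
v = 673.8 m/s.

v ≈ 674 m/s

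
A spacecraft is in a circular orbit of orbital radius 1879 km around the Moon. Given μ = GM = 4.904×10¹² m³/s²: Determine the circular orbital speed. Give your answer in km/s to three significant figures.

r = 1879 km = 1.879×10⁶ m.
For a circular orbit v = √(μ/r) = √(4.904×10¹² / 1.879×10⁶) = √(2.610×10⁶) = 1616 m/s.
That is 1.616 km/s.

v ≈ 1.62 km/s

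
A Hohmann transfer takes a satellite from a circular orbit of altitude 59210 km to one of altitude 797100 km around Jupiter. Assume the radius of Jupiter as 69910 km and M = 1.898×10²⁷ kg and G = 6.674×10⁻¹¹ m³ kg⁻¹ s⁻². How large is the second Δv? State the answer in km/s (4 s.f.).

μ = GM = 6.674×10⁻¹¹ × 1.898×10²⁷ = 1.267×10¹⁷ m³/s².
r₁ = 69910 + 59210 = 129120 km = 1.2912×10⁸ m.
r₂ = 69910 + 797100 = 867010 km = 8.6701×10⁸ m.
Transfer ellipse a_t = (r₁ + r₂)/2 = 4.981×10⁸ m.
At r₁: circular v_c1 = √(μ/r₁) = 31320 m/s; transfer-perijove v_p = √[μ(2/r₁ − 1/a_t)] = 41330 m/s.
At r₂: circular v_c2 = √(μ/r₂) = 12090 m/s; transfer-apojove v_a = √[μ(2/r₂ − 1/a_t)] = 6154 m/s.
Δv₂ = v_c2 − v_a = 5933 m/s.
= 5.933 km/s.

Δv ≈ 5.933 km/s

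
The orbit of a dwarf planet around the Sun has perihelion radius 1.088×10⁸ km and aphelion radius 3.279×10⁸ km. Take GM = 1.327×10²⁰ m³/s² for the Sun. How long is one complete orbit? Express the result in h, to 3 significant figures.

T ≈ 15500 h

Semi-major axis a = (r_p + r_a)/2 = (1.0880×10⁸ + 3.2790×10⁸)/2 = 2.1835×10⁸ km = 2.184×10¹¹ m.
By Kepler's third law T = 2π√(a³/μ) = 2π × 8.857×10⁶ = 5.565×10⁷ s.
= 15460 h.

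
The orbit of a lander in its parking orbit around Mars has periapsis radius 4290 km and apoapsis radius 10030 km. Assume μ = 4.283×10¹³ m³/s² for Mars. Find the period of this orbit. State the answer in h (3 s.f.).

Semi-major axis a = (r_p + r_a)/2 = (4290.0 + 10030)/2 = 7160.0 km = 7.160×10⁶ m.
By Kepler's third law T = 2π√(a³/μ) = 2π × 2.927×10³ = 1.839×10⁴ s.
= 5.109 h.

T ≈ 5.11 h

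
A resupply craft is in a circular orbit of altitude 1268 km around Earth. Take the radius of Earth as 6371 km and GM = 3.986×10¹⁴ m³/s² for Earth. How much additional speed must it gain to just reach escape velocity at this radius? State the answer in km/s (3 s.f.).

r = 6371 + 1268 = 7639.0 km = 7.6390×10⁶ m.
Circular speed v_c = √(μ/r) = 7224 m/s.
Escape speed v_esc = √(2μ/r) = √2 × v_c = 10220 m/s.
Δv = v_esc − v_c = 2992 m/s = 2.992 km/s.

Δv ≈ 2.99 km/s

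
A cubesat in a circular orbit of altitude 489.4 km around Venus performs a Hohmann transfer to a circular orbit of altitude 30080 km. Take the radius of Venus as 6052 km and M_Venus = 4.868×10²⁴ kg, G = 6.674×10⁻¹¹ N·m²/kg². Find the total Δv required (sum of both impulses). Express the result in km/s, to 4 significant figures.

μ = GM = 6.674×10⁻¹¹ × 4.868×10²⁴ = 3.249×10¹⁴ m³/s².
r₁ = 6052 + 489.4 = 6541.4 km = 6.5414×10⁶ m.
r₂ = 6052 + 30080 = 36132 km = 3.6132×10⁷ m.
Transfer ellipse a_t = (r₁ + r₂)/2 = 2.134×10⁷ m.
At r₁: circular v_c1 = √(μ/r₁) = 7047 m/s; transfer-periapsis v_p = √[μ(2/r₁ − 1/a_t)] = 9171 m/s.
Δv₁ = v_p − v_c1 = 2124 m/s.
At r₂: circular v_c2 = √(μ/r₂) = 2999 m/s; transfer-apoapsis v_a = √[μ(2/r₂ − 1/a_t)] = 1660 m/s.
Δv₂ = v_c2 − v_a = 1338 m/s.
Total Δv = Δv₁ + Δv₂ = 3462 m/s = 3.462 km/s.

Δv_total ≈ 3.462 km/s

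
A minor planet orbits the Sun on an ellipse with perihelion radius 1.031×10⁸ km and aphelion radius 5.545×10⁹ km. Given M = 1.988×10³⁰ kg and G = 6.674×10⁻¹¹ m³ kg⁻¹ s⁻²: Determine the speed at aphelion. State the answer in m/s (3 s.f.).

v ≈ 935 m/s

μ = GM = 6.674×10⁻¹¹ × 1.988×10³⁰ = 1.327×10²⁰ m³/s².
Semi-major axis a = (r_p + r_a)/2 = 2.8240×10⁹ km = 2.824×10¹² m.
Vis-viva: v² = μ(2/r − 1/a) = 1.327×10²⁰ × (3.607×10⁻¹³ − 3.541×10⁻¹³) = 8.735×10⁵ m²/s².
v = 934.6 m/s.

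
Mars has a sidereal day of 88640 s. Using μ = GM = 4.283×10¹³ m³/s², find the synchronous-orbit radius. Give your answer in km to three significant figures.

A synchronous orbit has period T, so by Kepler's third law a = (μT²/4π²)^(1/3).
μT²/4π² = 4.283×10¹³ × (8.864×10⁴)² / 39.48 = 8.524×10²¹ m³.
a = 2.043×10⁷ m = 20428 km.

r_sync ≈ 20400 km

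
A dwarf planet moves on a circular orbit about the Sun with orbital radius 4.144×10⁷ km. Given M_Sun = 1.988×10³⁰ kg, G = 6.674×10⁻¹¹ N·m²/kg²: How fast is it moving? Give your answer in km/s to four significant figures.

μ = GM = 6.674×10⁻¹¹ × 1.988×10³⁰ = 1.327×10²⁰ m³/s².
r = 4.144×10⁷ km = 4.144×10¹⁰ m.
For a circular orbit v = √(μ/r) = √(1.327×10²⁰ / 4.144×10¹⁰) = √(3.202×10⁹) = 56580 m/s.
That is 56.58 km/s.

v ≈ 56.58 km/s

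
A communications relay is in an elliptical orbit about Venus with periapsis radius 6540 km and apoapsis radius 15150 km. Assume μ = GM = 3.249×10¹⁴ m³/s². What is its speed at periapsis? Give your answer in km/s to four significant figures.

Semi-major axis a = (r_p + r_a)/2 = 10845 km = 1.084×10⁷ m.
Vis-viva: v² = μ(2/r − 1/a) = 3.249×10¹⁴ × (3.058×10⁻⁷ − 9.221×10⁻⁸) = 6.940×10⁷ m²/s².
v = 8331 m/s = 8.331 km/s.

v ≈ 8.331 km/s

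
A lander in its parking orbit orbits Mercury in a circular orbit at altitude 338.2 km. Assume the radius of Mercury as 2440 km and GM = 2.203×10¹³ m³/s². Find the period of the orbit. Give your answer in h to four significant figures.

T ≈ 1.722 h

r = 2440 + 338.2 = 2778.2 km = 2.7782×10⁶ m.
Kepler's third law: T = 2π√(r³/μ) = 2π√((2.778×10⁶)³ / 2.203×10¹³).
r³/μ = 9.734×10⁵ s², so T = 2π × 9.866×10² = 6.199×10³ s.
Converting: 6.199×10³ s ÷ 3600 = 1.722 h.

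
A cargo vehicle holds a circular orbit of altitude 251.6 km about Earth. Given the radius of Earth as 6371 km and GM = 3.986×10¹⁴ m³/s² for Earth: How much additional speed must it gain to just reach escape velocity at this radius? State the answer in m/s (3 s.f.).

r = 6371 + 251.6 = 6622.6 km = 6.6226×10⁶ m.
Circular speed v_c = √(μ/r) = 7758 m/s.
Escape speed v_esc = √(2μ/r) = √2 × v_c = 10970 m/s.
Δv = v_esc − v_c = 3214 m/s.

Δv ≈ 3210 m/s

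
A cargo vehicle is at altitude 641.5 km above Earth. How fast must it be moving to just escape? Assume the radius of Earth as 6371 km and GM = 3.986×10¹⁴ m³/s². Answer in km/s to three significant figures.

r = 6371 + 641.5 = 7012.5 km = 7.0125×10⁶ m.
Escape speed v_esc = √(2μ/r) = √(2 × 3.986×10¹⁴ / 7.012×10⁶) = √(1.137×10⁸) = 10660 m/s.
= 10.66 km/s.

v_esc ≈ 10.7 km/s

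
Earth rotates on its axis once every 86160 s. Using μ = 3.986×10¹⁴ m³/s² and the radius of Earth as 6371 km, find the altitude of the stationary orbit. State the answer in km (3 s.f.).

h_sync ≈ 35800 km

A synchronous orbit has period T, so by Kepler's third law a = (μT²/4π²)^(1/3).
μT²/4π² = 3.986×10¹⁴ × (8.616×10⁴)² / 39.48 = 7.495×10²² m³.
a = 4.216×10⁷ m = 42163 km.
Altitude h = a − R = 42163 − 6371 = 35792 km.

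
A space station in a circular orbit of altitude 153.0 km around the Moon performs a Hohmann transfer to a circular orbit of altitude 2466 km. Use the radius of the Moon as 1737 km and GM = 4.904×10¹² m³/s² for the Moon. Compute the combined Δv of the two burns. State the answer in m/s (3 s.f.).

Δv_total ≈ 511 m/s

r₁ = 1737 + 153.0 = 1890.0 km = 1.8900×10⁶ m.
r₂ = 1737 + 2466 = 4203.0 km = 4.2030×10⁶ m.
Transfer ellipse a_t = (r₁ + r₂)/2 = 3.046×10⁶ m.
At r₁: circular v_c1 = √(μ/r₁) = 1611 m/s; transfer-perilune v_p = √[μ(2/r₁ − 1/a_t)] = 1892 m/s.
Δv₁ = v_p − v_c1 = 281.2 m/s.
At r₂: circular v_c2 = √(μ/r₂) = 1080 m/s; transfer-apolune v_a = √[μ(2/r₂ − 1/a_t)] = 850.8 m/s.
Δv₂ = v_c2 − v_a = 229.4 m/s.
Total Δv = Δv₁ + Δv₂ = 510.6 m/s.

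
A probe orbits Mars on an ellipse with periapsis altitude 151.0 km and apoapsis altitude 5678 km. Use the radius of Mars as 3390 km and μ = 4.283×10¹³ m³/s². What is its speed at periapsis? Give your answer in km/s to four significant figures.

r_p = 3390 + 151.0 = 3541.0 km = 3.5410×10⁶ m.
r_a = 3390 + 5678 = 9068.0 km = 9.0680×10⁶ m.
Semi-major axis a = (r_p + r_a)/2 = 6304.5 km = 6.304×10⁶ m.
Vis-viva: v² = μ(2/r − 1/a) = 4.283×10¹³ × (5.648×10⁻⁷ − 1.586×10⁻⁷) = 1.740×10⁷ m²/s².
v = 4171 m/s = 4.171 km/s.

v ≈ 4.171 km/s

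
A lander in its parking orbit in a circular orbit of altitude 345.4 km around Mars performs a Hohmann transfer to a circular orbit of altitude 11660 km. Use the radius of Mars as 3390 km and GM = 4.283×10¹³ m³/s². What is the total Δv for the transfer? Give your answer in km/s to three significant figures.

r₁ = 3390 + 345.4 = 3735.4 km = 3.7354×10⁶ m.
r₂ = 3390 + 11660 = 15050 km = 1.5050×10⁷ m.
Transfer ellipse a_t = (r₁ + r₂)/2 = 9.393×10⁶ m.
At r₁: circular v_c1 = √(μ/r₁) = 3386 m/s; transfer-periapsis v_p = √[μ(2/r₁ − 1/a_t)] = 4286 m/s.
Δv₁ = v_p − v_c1 = 900.1 m/s.
At r₂: circular v_c2 = √(μ/r₂) = 1687 m/s; transfer-apoapsis v_a = √[μ(2/r₂ − 1/a_t)] = 1064 m/s.
Δv₂ = v_c2 − v_a = 623.1 m/s.
Total Δv = Δv₁ + Δv₂ = 1523 m/s = 1.523 km/s.

Δv_total ≈ 1.52 km/s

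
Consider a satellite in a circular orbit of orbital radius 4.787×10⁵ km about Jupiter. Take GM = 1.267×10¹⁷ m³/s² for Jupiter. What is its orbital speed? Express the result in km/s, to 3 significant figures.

r = 4.787×10⁵ km = 4.787×10⁸ m.
For a circular orbit v = √(μ/r) = √(1.267×10¹⁷ / 4.787×10⁸) = √(2.647×10⁸) = 16270 m/s.
That is 16.27 km/s.

v ≈ 16.3 km/s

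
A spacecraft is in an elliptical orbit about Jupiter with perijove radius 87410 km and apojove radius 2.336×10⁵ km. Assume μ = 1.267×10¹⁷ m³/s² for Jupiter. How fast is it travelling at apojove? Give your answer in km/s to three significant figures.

Semi-major axis a = (r_p + r_a)/2 = 1.6050×10⁵ km = 1.605×10⁸ m.
Vis-viva: v² = μ(2/r − 1/a) = 1.267×10¹⁷ × (8.562×10⁻⁹ − 6.230×10⁻⁹) = 2.954×10⁸ m²/s².
v = 17190 m/s = 17.19 km/s.

v ≈ 17.2 km/s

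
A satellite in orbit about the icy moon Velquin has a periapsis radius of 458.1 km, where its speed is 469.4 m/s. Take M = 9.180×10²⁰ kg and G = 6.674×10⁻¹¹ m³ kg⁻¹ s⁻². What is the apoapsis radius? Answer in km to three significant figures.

μ = GM = 6.674×10⁻¹¹ × 9.180×10²⁰ = 6.127×10¹⁰ m³/s².
r_p = 4.581×10⁵ m.
Specific energy ε = v²/2 − μ/r = -2.357×10⁴ J/kg, so a = −μ/(2ε) = 1.299×10⁶ m.
The apsides satisfy r_p + r_a = 2a, so the apoapsis radius is 2a − r_p = 2.141×10⁶ m = 2140.8 km.

apoapsis radius ≈ 2140 km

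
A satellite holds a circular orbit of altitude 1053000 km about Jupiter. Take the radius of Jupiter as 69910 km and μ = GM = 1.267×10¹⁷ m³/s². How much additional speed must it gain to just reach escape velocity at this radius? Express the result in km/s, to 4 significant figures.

Δv ≈ 4.400 km/s

r = 69910 + 1053000 = 1122900 km = 1.1229×10⁹ m.
Circular speed v_c = √(μ/r) = 10620 m/s.
Escape speed v_esc = √(2μ/r) = √2 × v_c = 15020 m/s.
Δv = v_esc − v_c = 4400 m/s = 4.400 km/s.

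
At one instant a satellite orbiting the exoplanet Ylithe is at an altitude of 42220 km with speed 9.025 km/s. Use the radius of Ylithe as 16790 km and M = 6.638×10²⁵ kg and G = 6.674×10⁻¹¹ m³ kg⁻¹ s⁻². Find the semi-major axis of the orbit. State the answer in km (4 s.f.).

μ = GM = 6.674×10⁻¹¹ × 6.638×10²⁵ = 4.430×10¹⁵ m³/s².
r = 16790 + 42220 = 59010 km = 5.901×10⁷ m.
Specific orbital energy ε = v²/2 − μ/r = (9025)²/2 − 4.430×10¹⁵/5.901×10⁷ = -3.435×10⁷ J/kg.
Since ε = −μ/(2a), a = −μ/(2ε) = 6.449×10⁷ m = 64486 km.

a ≈ 64490 km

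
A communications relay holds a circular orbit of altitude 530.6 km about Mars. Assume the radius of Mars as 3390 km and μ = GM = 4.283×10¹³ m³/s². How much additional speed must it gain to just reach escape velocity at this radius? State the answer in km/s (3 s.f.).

Δv ≈ 1.37 km/s

r = 3390 + 530.6 = 3920.6 km = 3.9206×10⁶ m.
Circular speed v_c = √(μ/r) = 3305 m/s.
Escape speed v_esc = √(2μ/r) = √2 × v_c = 4674 m/s.
Δv = v_esc − v_c = 1369 m/s = 1.369 km/s.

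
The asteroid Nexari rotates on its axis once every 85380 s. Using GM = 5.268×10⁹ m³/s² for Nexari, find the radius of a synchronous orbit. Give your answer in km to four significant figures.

A synchronous orbit has period T, so by Kepler's third law a = (μT²/4π²)^(1/3).
μT²/4π² = 5.268×10⁹ × (8.538×10⁴)² / 39.48 = 9.727×10¹⁷ m³.
a = 9.908×10⁵ m = 990.83 km.

r_sync ≈ 990.8 km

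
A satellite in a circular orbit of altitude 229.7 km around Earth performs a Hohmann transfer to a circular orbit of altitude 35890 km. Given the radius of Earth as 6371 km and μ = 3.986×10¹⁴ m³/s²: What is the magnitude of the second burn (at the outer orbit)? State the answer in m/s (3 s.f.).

Δv ≈ 1470 m/s

r₁ = 6371 + 229.7 = 6600.7 km = 6.6007×10⁶ m.
r₂ = 6371 + 35890 = 42261 km = 4.2261×10⁷ m.
Transfer ellipse a_t = (r₁ + r₂)/2 = 2.443×10⁷ m.
At r₁: circular v_c1 = √(μ/r₁) = 7771 m/s; transfer-perigee v_p = √[μ(2/r₁ − 1/a_t)] = 10220 m/s.
At r₂: circular v_c2 = √(μ/r₂) = 3071 m/s; transfer-apogee v_a = √[μ(2/r₂ − 1/a_t)] = 1596 m/s.
Δv₂ = v_c2 − v_a = 1475 m/s.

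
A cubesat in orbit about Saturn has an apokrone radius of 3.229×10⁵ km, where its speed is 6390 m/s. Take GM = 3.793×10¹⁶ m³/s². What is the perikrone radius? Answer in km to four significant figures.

perikrone radius ≈ 67930 km

r_a = 3.229×10⁸ m.
Specific energy ε = v²/2 − μ/r = -9.705×10⁷ J/kg, so a = −μ/(2ε) = 1.954×10⁸ m.
The apsides satisfy r_p + r_a = 2a, so the perikrone radius is 2a − r_a = 6.793×10⁷ m = 67927 km.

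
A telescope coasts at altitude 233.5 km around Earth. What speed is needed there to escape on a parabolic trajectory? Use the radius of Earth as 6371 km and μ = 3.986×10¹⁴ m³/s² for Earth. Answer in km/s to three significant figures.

r = 6371 + 233.5 = 6604.5 km = 6.6045×10⁶ m.
Escape speed v_esc = √(2μ/r) = √(2 × 3.986×10¹⁴ / 6.604×10⁶) = √(1.207×10⁸) = 10990 m/s.
= 10.99 km/s.

v_esc ≈ 11.0 km/s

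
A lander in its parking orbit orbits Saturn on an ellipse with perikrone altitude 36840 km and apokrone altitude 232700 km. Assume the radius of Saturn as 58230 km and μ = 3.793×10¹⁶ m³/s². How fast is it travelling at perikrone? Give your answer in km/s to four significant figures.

r_p = 58230 + 36840 = 95070 km = 9.5070×10⁷ m.
r_a = 58230 + 232700 = 290930 km = 2.9093×10⁸ m.
Semi-major axis a = (r_p + r_a)/2 = 1.9300×10⁵ km = 1.930×10⁸ m.
Vis-viva: v² = μ(2/r − 1/a) = 3.793×10¹⁶ × (2.104×10⁻⁸ − 5.181×10⁻⁹) = 6.014×10⁸ m²/s².
v = 24520 m/s = 24.52 km/s.

v ≈ 24.52 km/s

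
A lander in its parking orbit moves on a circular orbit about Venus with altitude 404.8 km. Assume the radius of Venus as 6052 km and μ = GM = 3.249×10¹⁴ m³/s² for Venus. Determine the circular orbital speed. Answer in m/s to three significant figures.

v ≈ 7090 m/s

r = 6052 + 404.8 = 6456.8 km = 6.4568×10⁶ m.
For a circular orbit v = √(μ/r) = √(3.249×10¹⁴ / 6.457×10⁶) = √(5.032×10⁷) = 7094 m/s.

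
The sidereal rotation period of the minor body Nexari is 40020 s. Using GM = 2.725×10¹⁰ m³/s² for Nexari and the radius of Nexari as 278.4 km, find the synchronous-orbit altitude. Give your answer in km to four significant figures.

A synchronous orbit has period T, so by Kepler's third law a = (μT²/4π²)^(1/3).
μT²/4π² = 2.725×10¹⁰ × (4.002×10⁴)² / 39.48 = 1.106×10¹⁸ m³.
a = 1.034×10⁶ m = 1034.0 km.
Altitude h = a − R = 1034.0 − 278.4 = 755.60 km.

h_sync ≈ 755.6 km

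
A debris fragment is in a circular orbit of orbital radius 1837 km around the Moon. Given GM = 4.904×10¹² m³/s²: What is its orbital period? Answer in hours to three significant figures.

T ≈ 1.96 hours

r = 1837 km = 1.837×10⁶ m.
Kepler's third law: T = 2π√(r³/μ) = 2π√((1.837×10⁶)³ / 4.904×10¹²).
r³/μ = 1.264×10⁶ s², so T = 2π × 1.124×10³ = 7.064×10³ s.
Converting: 7.064×10³ s ÷ 3600 = 1.962 hours.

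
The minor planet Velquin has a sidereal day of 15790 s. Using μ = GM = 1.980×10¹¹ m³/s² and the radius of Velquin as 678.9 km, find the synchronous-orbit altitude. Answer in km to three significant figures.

h_sync ≈ 398 km

A synchronous orbit has period T, so by Kepler's third law a = (μT²/4π²)^(1/3).
μT²/4π² = 1.980×10¹¹ × (1.579×10⁴)² / 39.48 = 1.250×10¹⁸ m³.
a = 1.077×10⁶ m = 1077.3 km.
Altitude h = a − R = 1077.3 − 678.9 = 398.45 km.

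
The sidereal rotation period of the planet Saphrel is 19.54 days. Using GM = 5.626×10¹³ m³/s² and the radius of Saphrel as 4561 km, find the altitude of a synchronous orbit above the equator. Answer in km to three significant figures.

T = 19.54 days = 1.688×10⁶ s.
A synchronous orbit has period T, so by Kepler's third law a = (μT²/4π²)^(1/3).
μT²/4π² = 5.626×10¹³ × (1.688×10⁶)² / 39.48 = 4.062×10²⁴ m³.
a = 1.596×10⁸ m = 1.5955×10⁵ km.
Altitude h = a − R = 1.5955×10⁵ − 4561 = 1.5499×10⁵ km.

h_sync ≈ 1.55×10⁵ km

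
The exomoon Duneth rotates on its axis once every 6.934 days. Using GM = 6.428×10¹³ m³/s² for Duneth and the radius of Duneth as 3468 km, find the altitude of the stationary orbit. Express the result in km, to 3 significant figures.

T = 6.934 days = 5.991×10⁵ s.
A synchronous orbit has period T, so by Kepler's third law a = (μT²/4π²)^(1/3).
μT²/4π² = 6.428×10¹³ × (5.991×10⁵)² / 39.48 = 5.844×10²³ m³.
a = 8.361×10⁷ m = 83606 km.
Altitude h = a − R = 83606 − 3468 = 80138 km.

h_sync ≈ 80100 km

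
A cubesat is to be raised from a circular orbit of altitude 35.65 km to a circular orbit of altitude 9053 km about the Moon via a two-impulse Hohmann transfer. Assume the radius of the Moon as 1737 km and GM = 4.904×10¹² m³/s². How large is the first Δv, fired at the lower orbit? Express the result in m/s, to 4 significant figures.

Δv ≈ 516.7 m/s

r₁ = 1737 + 35.65 = 1772.7 km = 1.7726×10⁶ m.
r₂ = 1737 + 9053 = 10790 km = 1.0790×10⁷ m.
Transfer ellipse a_t = (r₁ + r₂)/2 = 6.281×10⁶ m.
At r₁: circular v_c1 = √(μ/r₁) = 1663 m/s; transfer-perilune v_p = √[μ(2/r₁ − 1/a_t)] = 2180 m/s.
Δv₁ = v_p − v_c1 = 516.7 m/s.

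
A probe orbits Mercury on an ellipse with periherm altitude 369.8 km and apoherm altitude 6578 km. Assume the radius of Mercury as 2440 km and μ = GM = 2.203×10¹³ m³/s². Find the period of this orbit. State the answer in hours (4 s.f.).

T ≈ 5.348 hours

r_p = 2440 + 369.8 = 2809.8 km = 2.8098×10⁶ m.
r_a = 2440 + 6578 = 9018.0 km = 9.0180×10⁶ m.
Semi-major axis a = (r_p + r_a)/2 = (2809.8 + 9018.0)/2 = 5913.9 km = 5.914×10⁶ m.
By Kepler's third law T = 2π√(a³/μ) = 2π × 3.064×10³ = 1.925×10⁴ s.
= 5.348 hours.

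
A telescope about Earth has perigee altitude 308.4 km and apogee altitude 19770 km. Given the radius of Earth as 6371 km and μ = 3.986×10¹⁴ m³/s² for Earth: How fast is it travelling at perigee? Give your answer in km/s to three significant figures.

v ≈ 9.75 km/s

r_p = 6371 + 308.4 = 6679.4 km = 6.6794×10⁶ m.
r_a = 6371 + 19770 = 26141 km = 2.6141×10⁷ m.
Semi-major axis a = (r_p + r_a)/2 = 16410 km = 1.641×10⁷ m.
Vis-viva: v² = μ(2/r − 1/a) = 3.986×10¹⁴ × (2.994×10⁻⁷ − 6.094×10⁻⁸) = 9.506×10⁷ m²/s².
v = 9750 m/s = 9.750 km/s.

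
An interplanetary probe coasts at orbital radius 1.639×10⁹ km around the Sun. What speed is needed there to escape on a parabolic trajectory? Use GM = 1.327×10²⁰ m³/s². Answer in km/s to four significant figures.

r = 1.639×10⁹ km = 1.639×10¹² m.
Escape speed v_esc = √(2μ/r) = √(2 × 1.327×10²⁰ / 1.639×10¹²) = √(1.619×10⁸) = 12730 m/s.
= 12.73 km/s.

v_esc ≈ 12.73 km/s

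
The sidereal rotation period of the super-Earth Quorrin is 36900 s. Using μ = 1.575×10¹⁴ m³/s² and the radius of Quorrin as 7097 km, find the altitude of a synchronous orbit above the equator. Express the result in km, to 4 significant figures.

A synchronous orbit has period T, so by Kepler's third law a = (μT²/4π²)^(1/3).
μT²/4π² = 1.575×10¹⁴ × (3.690×10⁴)² / 39.48 = 5.432×10²¹ m³.
a = 1.758×10⁷ m = 17579 km.
Altitude h = a − R = 17579 − 7097 = 10482 km.

h_sync ≈ 10480 km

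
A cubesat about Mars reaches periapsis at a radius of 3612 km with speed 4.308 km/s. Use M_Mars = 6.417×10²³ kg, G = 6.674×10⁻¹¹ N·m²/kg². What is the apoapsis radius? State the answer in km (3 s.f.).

μ = GM = 6.674×10⁻¹¹ × 6.417×10²³ = 4.283×10¹³ m³/s².
r_p = 3.612×10⁶ m.
Specific energy ε = v²/2 − μ/r = -2.577×10⁶ J/kg, so a = −μ/(2ε) = 8.308×10⁶ m.
The apsides satisfy r_p + r_a = 2a, so the apoapsis radius is 2a − r_p = 1.300×10⁷ m = 13004 km.

apoapsis radius ≈ 13000 km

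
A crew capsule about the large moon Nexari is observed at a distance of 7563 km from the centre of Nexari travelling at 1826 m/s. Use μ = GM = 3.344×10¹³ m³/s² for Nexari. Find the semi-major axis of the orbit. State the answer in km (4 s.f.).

r = 7.563×10⁶ m.
Specific orbital energy ε = v²/2 − μ/r = (1826)²/2 − 3.344×10¹³/7.563×10⁶ = -2.754×10⁶ J/kg.
Since ε = −μ/(2a), a = −μ/(2ε) = 6.070×10⁶ m = 6070.3 km.

a ≈ 6070 km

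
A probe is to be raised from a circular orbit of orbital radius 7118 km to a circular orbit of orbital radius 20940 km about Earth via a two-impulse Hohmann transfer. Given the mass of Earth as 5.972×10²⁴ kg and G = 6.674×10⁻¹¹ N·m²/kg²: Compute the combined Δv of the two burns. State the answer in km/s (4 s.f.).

μ = GM = 6.674×10⁻¹¹ × 5.972×10²⁴ = 3.986×10¹⁴ m³/s².
r₁ = 7118 km = 7.118×10⁶ m.
r₂ = 20940 km = 2.094×10⁷ m.
Transfer ellipse a_t = (r₁ + r₂)/2 = 1.403×10⁷ m.
At r₁: circular v_c1 = √(μ/r₁) = 7483 m/s; transfer-perigee v_p = √[μ(2/r₁ − 1/a_t)] = 9142 m/s.
Δv₁ = v_p − v_c1 = 1659 m/s.
At r₂: circular v_c2 = √(μ/r₂) = 4363 m/s; transfer-apogee v_a = √[μ(2/r₂ − 1/a_t)] = 3108 m/s.
Δv₂ = v_c2 − v_a = 1255 m/s.
Total Δv = Δv₁ + Δv₂ = 2914 m/s = 2.914 km/s.

Δv_total ≈ 2.914 km/s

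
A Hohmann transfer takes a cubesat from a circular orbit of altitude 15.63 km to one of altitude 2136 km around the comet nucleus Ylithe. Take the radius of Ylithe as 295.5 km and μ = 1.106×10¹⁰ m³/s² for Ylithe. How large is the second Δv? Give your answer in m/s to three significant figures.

r₁ = 295.5 + 15.63 = 311.13 km = 3.1113×10⁵ m.
r₂ = 295.5 + 2136 = 2431.5 km = 2.4315×10⁶ m.
Transfer ellipse a_t = (r₁ + r₂)/2 = 1.371×10⁶ m.
At r₁: circular v_c1 = √(μ/r₁) = 188.5 m/s; transfer-periapsis v_p = √[μ(2/r₁ − 1/a_t)] = 251.1 m/s.
At r₂: circular v_c2 = √(μ/r₂) = 67.44 m/s; transfer-apoapsis v_a = √[μ(2/r₂ − 1/a_t)] = 32.12 m/s.
Δv₂ = v_c2 − v_a = 35.32 m/s.

Δv ≈ 35.3 m/s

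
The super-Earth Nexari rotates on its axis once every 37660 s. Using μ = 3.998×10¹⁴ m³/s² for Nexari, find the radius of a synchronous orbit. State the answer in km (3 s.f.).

A synchronous orbit has period T, so by Kepler's third law a = (μT²/4π²)^(1/3).
μT²/4π² = 3.998×10¹⁴ × (3.766×10⁴)² / 39.48 = 1.436×10²² m³.
a = 2.431×10⁷ m = 24308 km.

r_sync ≈ 24300 km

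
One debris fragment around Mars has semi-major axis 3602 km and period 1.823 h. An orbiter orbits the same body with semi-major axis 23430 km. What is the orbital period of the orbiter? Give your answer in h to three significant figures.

T₂ ≈ 30.2 h

Kepler's third law: T² ∝ a³, so T₂ = T₁ (a₂/a₁)^(3/2).
a₂/a₁ = 6.505, (a₂/a₁)^(3/2) = 16.59.
T₂ = 1.823 × 16.59 = 30.24 h.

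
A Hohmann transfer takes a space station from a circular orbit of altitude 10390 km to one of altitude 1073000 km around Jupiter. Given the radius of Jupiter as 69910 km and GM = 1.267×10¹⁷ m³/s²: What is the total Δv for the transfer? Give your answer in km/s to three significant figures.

Δv_total ≈ 21.3 km/s

r₁ = 69910 + 10390 = 80300 km = 8.0300×10⁷ m.
r₂ = 69910 + 1073000 = 1142900 km = 1.1429×10⁹ m.
Transfer ellipse a_t = (r₁ + r₂)/2 = 6.116×10⁸ m.
At r₁: circular v_c1 = √(μ/r₁) = 39720 m/s; transfer-perijove v_p = √[μ(2/r₁ − 1/a_t)] = 54300 m/s.
Δv₁ = v_p − v_c1 = 14580 m/s.
At r₂: circular v_c2 = √(μ/r₂) = 10530 m/s; transfer-apojove v_a = √[μ(2/r₂ − 1/a_t)] = 3815 m/s.
Δv₂ = v_c2 − v_a = 6714 m/s.
Total Δv = Δv₁ + Δv₂ = 21290 m/s = 21.29 km/s.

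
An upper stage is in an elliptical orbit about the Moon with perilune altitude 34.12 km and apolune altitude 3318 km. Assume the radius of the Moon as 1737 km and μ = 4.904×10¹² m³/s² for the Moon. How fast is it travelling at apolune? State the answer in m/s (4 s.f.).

r_p = 1737 + 34.12 = 1771.1 km = 1.7711×10⁶ m.
r_a = 1737 + 3318 = 5055.0 km = 5.0550×10⁶ m.
Semi-major axis a = (r_p + r_a)/2 = 3413.1 km = 3.413×10⁶ m.
Vis-viva: v² = μ(2/r − 1/a) = 4.904×10¹² × (3.956×10⁻⁷ − 2.930×10⁻⁷) = 5.034×10⁵ m²/s².
v = 709.5 m/s.

v ≈ 709.5 m/s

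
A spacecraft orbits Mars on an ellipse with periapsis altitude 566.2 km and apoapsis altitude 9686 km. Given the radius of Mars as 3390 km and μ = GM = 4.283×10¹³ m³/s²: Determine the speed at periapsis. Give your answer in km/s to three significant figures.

v ≈ 4.08 km/s

r_p = 3390 + 566.2 = 3956.2 km = 3.9562×10⁶ m.
r_a = 3390 + 9686 = 13076 km = 1.3076×10⁷ m.
Semi-major axis a = (r_p + r_a)/2 = 8516.1 km = 8.516×10⁶ m.
Vis-viva: v² = μ(2/r − 1/a) = 4.283×10¹³ × (5.055×10⁻⁷ − 1.174×10⁻⁷) = 1.662×10⁷ m²/s².
v = 4077 m/s = 4.077 km/s.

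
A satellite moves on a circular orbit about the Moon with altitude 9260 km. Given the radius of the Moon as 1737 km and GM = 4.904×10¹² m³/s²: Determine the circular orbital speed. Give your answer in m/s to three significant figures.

v ≈ 668 m/s

r = 1737 + 9260 = 10997 km = 1.0997×10⁷ m.
For a circular orbit v = √(μ/r) = √(4.904×10¹² / 1.100×10⁷) = √(4.459×10⁵) = 667.8 m/s.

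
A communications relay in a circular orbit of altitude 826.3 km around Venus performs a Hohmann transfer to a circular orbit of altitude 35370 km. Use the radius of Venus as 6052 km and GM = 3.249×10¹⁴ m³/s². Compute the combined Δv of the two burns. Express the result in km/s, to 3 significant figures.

Δv_total ≈ 3.43 km/s

r₁ = 6052 + 826.3 = 6878.3 km = 6.8783×10⁶ m.
r₂ = 6052 + 35370 = 41422 km = 4.1422×10⁷ m.
Transfer ellipse a_t = (r₁ + r₂)/2 = 2.415×10⁷ m.
At r₁: circular v_c1 = √(μ/r₁) = 6873 m/s; transfer-periapsis v_p = √[μ(2/r₁ − 1/a_t)] = 9001 m/s.
Δv₁ = v_p − v_c1 = 2128 m/s.
At r₂: circular v_c2 = √(μ/r₂) = 2801 m/s; transfer-apoapsis v_a = √[μ(2/r₂ − 1/a_t)] = 1495 m/s.
Δv₂ = v_c2 − v_a = 1306 m/s.
Total Δv = Δv₁ + Δv₂ = 3434 m/s = 3.434 km/s.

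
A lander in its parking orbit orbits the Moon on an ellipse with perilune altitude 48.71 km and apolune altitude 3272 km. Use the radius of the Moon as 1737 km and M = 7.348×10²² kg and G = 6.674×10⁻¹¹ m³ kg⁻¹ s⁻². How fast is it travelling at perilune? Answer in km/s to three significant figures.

μ = GM = 6.674×10⁻¹¹ × 7.348×10²² = 4.904×10¹² m³/s².
r_p = 1737 + 48.71 = 1785.7 km = 1.7857×10⁶ m.
r_a = 1737 + 3272 = 5009.0 km = 5.0090×10⁶ m.
Semi-major axis a = (r_p + r_a)/2 = 3397.4 km = 3.397×10⁶ m.
Vis-viva: v² = μ(2/r − 1/a) = 4.904×10¹² × (1.120×10⁻⁶ − 2.943×10⁻⁷) = 4.049×10⁶ m²/s².
v = 2012 m/s = 2.012 km/s.

v ≈ 2.01 km/s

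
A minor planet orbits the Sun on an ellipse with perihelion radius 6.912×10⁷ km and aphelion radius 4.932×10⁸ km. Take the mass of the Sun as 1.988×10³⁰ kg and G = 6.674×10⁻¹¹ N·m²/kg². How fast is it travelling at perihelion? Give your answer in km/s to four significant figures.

v ≈ 58.03 km/s

μ = GM = 6.674×10⁻¹¹ × 1.988×10³⁰ = 1.327×10²⁰ m³/s².
Semi-major axis a = (r_p + r_a)/2 = 2.8116×10⁸ km = 2.812×10¹¹ m.
Vis-viva: v² = μ(2/r − 1/a) = 1.327×10²⁰ × (2.894×10⁻¹¹ − 3.557×10⁻¹²) = 3.367×10⁹ m²/s².
v = 58030 m/s = 58.03 km/s.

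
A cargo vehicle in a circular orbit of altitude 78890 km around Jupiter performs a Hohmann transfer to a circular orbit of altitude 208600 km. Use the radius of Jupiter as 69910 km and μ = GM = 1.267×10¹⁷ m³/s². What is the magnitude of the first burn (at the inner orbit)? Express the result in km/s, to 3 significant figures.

Δv ≈ 4.14 km/s

r₁ = 69910 + 78890 = 148800 km = 1.4880×10⁸ m.
r₂ = 69910 + 208600 = 278510 km = 2.7851×10⁸ m.
Transfer ellipse a_t = (r₁ + r₂)/2 = 2.137×10⁸ m.
At r₁: circular v_c1 = √(μ/r₁) = 29180 m/s; transfer-perijove v_p = √[μ(2/r₁ − 1/a_t)] = 33320 m/s.
Δv₁ = v_p − v_c1 = 4136 m/s.
= 4.136 km/s.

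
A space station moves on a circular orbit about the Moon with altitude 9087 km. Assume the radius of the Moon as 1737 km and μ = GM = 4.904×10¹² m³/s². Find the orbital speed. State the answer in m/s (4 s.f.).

v ≈ 673.1 m/s

r = 1737 + 9087 = 10824 km = 1.0824×10⁷ m.
For a circular orbit v = √(μ/r) = √(4.904×10¹² / 1.082×10⁷) = √(4.531×10⁵) = 673.1 m/s.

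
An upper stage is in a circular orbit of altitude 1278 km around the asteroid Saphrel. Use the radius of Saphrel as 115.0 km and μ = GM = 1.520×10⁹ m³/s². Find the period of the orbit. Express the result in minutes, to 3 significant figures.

r = 115.0 + 1278 = 1393.0 km = 1.3930×10⁶ m.
Kepler's third law: T = 2π√(r³/μ) = 2π√((1.393×10⁶)³ / 1.520×10⁹).
r³/μ = 1.778×10⁹ s², so T = 2π × 4.217×10⁴ = 2.650×10⁵ s.
Converting: 2.650×10⁵ s ÷ 60.00 = 4416 minutes.

T ≈ 4420 minutes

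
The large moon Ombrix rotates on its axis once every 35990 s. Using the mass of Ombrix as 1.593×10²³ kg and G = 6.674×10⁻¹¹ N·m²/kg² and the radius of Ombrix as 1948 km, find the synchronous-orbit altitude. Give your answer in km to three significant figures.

μ = GM = 6.674×10⁻¹¹ × 1.593×10²³ = 1.063×10¹³ m³/s².
A synchronous orbit has period T, so by Kepler's third law a = (μT²/4π²)^(1/3).
μT²/4π² = 1.063×10¹³ × (3.599×10⁴)² / 39.48 = 3.488×10²⁰ m³.
a = 7.039×10⁶ m = 7039.4 km.
Altitude h = a − R = 7039.4 − 1948 = 5091.4 km.

h_sync ≈ 5090 km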